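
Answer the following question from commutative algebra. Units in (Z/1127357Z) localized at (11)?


Local ring = Z/161051Z.
phi(161051) = 11^4*(11-1) = 146410


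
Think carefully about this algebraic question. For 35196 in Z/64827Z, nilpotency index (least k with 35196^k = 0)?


35196^k mod 64827:
k=1: 35196
k=2: 44100
k=3: 55566
k=4: 0
First zero at k = 4


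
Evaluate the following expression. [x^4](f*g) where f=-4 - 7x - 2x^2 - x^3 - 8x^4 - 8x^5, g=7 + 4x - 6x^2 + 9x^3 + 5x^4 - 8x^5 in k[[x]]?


[x^4] = sum a_i*b_j, i+j=4
  -4*5=-20
  -7*9=-63
  -2*-6=12
  -1*4=-4
  -8*7=-56
Sum=-131


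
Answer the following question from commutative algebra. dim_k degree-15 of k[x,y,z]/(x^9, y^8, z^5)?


Need i<9, j<8, k<5 with i+j+k=15.
For each i, j ranges over max(0,15-i-4)..min(7,15-i):
  i=0: j in [11,7] -> 0
  i=1: j in [10,7] -> 0
  i=2: j in [9,7] -> 0
  i=3: j in [8,7] -> 0
  i=4: j in [7,7] -> 1
  i=5: j in [6,7] -> 2
  i=6: j in [5,7] -> 3
  i=7: j in [4,7] -> 4
  i=8: j in [3,7] -> 5
H(15) = 0+0+0+0+1+2+3+4+5 = 15


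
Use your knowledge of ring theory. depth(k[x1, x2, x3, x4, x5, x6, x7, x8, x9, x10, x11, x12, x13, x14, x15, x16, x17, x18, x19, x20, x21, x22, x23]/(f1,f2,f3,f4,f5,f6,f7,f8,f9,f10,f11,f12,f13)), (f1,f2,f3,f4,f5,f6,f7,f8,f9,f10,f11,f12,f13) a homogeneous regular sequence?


depth(R)=23
depth(R/I)=23-13=10


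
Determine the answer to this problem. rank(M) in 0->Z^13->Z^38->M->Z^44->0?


Alt sum=0:
(-1)^0*13 + (-1)^1*38 + (-1)^2*? + (-1)^3*44=0
rank(M)=69


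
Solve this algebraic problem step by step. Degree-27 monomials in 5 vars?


C(d+n-1,n-1)=C(31,4)=31465


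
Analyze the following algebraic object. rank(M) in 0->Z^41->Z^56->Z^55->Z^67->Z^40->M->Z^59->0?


Alt sum=0:
(-1)^0*41 + (-1)^1*56 + (-1)^2*55 + (-1)^3*67 + (-1)^4*40 + (-1)^5*? + (-1)^6*59=0
rank(M)=72


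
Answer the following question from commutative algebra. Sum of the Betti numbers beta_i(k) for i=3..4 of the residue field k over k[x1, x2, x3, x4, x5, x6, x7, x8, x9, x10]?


Koszul resolution: beta_i(k)=C(n,i), n=10
C(10,3)=120, C(10,4)=210
Sum=330


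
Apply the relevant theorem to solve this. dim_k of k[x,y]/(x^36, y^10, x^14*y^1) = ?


k[x,y]/I, I = (x^36, y^10, x^14*y^1)
Rect: 36x10=360. Corner: (36-14)x(10-1)=198.
dim = 360-198 = 162


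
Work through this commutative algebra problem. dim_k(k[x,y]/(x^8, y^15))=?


Basis: x^i*y^j, i<8, j<15
8*15=120


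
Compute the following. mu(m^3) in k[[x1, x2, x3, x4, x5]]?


C(n+d-1,d)=C(7,3)=35


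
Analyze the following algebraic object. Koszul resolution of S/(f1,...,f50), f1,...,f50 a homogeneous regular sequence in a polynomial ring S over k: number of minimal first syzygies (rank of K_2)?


Regular sequence => Koszul complex is the minimal free resolution.
Syz_1 minimally generated by Koszul relations f_i*e_j - f_j*e_i (i<j): mu(Syz_1) = beta_2 = C(m,2) = m(m-1)/2
m=50
50*49/2 = 1225


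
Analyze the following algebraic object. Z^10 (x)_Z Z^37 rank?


rank(M(x)N) = rank(M)*rank(N)
10*37 = 370


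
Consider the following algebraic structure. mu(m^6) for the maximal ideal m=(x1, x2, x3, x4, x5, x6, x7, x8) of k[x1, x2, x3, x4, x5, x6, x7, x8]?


Graded Nakayama: mu(m^d) = dim_k (m^d/m^(d+1)) = #degree-6 monomials in 8 vars
C(n+d-1,d)=C(13,6)=1716


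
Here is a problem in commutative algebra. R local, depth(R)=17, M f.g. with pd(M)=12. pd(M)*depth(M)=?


pd+depth=17
depth=17-12=5
pd*depth=12*5=60


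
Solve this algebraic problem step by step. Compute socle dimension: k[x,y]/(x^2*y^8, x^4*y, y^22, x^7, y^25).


Socle = ann(m) = span of standard monomials u with x*u, y*u in I (staircase corners).
Redundant generators: y^25
Minimal generators: x^7, x^4*y, x^2*y^8, y^22
Corners: xy^21, x^3y^7, x^6
Socle dim=3


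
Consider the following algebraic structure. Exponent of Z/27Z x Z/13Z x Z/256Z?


Exponent = lcm of the cyclic orders; pairwise coprime => product.
3^3*13^1*2^8=27*13*256=89856


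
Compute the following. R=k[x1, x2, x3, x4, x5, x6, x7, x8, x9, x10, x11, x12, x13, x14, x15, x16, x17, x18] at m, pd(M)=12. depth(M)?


pd+depth=depth(R)=18
depth=18-12=6


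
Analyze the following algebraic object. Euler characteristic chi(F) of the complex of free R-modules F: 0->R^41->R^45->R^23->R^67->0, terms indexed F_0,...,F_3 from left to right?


chi = sum (-1)^i * rank:
(-1)^0*41=41
(-1)^1*45=-45
(-1)^2*23=23
(-1)^3*67=-67
chi=-48


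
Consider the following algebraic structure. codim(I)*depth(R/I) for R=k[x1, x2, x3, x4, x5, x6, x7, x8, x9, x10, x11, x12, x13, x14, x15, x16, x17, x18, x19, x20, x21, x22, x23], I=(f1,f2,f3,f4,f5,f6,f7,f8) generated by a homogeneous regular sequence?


codim=8, depth=dim(R/I)=23-8=15
Product=8*15=120


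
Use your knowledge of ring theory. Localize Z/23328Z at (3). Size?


3-primary part: 23328=3^6*32
Size=3^6=729


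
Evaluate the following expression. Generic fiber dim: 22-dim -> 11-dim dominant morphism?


dim(fiber)=dim(X)-dim(Y)=22-11=11


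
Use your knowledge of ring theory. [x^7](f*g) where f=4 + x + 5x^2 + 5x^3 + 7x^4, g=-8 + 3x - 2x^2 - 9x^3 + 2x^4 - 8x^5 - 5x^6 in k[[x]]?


[x^7] = sum a_i*b_j, i+j=7
  1*-5=-5
  5*-8=-40
  5*2=10
  7*-9=-63
Sum=-98


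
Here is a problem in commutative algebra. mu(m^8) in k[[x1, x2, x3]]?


C(n+d-1,d)=C(10,8)=45


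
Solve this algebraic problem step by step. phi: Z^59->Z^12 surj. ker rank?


rank(ker) = 59-12 = 47


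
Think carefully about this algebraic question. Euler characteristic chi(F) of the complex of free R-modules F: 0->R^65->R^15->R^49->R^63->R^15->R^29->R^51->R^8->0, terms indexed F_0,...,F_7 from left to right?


chi = sum (-1)^i * rank:
(-1)^0*65=65
(-1)^1*15=-15
(-1)^2*49=49
(-1)^3*63=-63
(-1)^4*15=15
(-1)^5*29=-29
(-1)^6*51=51
(-1)^7*8=-8
chi=65


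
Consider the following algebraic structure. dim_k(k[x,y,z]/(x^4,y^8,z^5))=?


Basis: x^iy^jz^k, i<4,j<8,k<5
4*8*5=160


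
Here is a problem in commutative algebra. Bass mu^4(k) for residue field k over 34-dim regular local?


C(n,i)=C(34,4)=46376


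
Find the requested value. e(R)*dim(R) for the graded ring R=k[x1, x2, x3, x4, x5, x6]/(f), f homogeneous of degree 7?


e(R)=deg(f)=7, dim(R)=6-1=5
e*dim=7*5=35


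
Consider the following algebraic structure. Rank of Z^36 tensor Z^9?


rank(M(x)N) = rank(M)*rank(N)
36*9 = 324


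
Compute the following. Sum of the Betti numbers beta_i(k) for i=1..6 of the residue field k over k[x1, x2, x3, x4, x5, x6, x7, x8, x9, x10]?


Koszul resolution: beta_i(k)=C(n,i), n=10
C(10,1)=10, C(10,2)=45, C(10,3)=120, C(10,4)=210, C(10,5)=252, C(10,6)=210
Sum=847


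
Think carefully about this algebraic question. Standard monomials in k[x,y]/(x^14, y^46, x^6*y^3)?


k[x,y]/I, I = (x^14, y^46, x^6*y^3)
Rect: 14x46=644. Corner: (14-6)x(46-3)=344.
dim = 644-344 = 300


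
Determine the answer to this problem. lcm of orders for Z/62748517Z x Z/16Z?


Exponent = lcm of the cyclic orders; pairwise coprime => product.
13^7*2^4=62748517*16=1003976272


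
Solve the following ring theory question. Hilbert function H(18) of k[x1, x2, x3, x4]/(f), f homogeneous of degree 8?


C(21,3)-C(13,3)=1330-286=1044


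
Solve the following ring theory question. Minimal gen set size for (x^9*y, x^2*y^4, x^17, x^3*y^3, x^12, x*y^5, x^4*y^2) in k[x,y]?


Remove redundant (divisible by others).
x^17 redundant.
Min: x^12, x^9*y, x^4*y^2, x^3*y^3, x^2*y^4, x*y^5
Count=6


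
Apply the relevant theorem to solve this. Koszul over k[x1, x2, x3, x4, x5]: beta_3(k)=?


C(n,i)=C(5,3)=10


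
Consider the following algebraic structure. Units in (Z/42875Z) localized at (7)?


Local ring = Z/343Z.
phi(343) = 7^2*(7-1) = 294


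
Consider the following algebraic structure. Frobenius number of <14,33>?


gcd(14,33)=1 => F=ab-a-b=14*33-14-33=462-47=415


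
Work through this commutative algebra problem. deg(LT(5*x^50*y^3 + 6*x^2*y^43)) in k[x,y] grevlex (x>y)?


LT: 5*x^50*y^3
deg_x=50, deg_y=3
Total=50+3=53


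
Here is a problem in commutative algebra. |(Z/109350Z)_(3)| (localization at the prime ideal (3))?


3-primary part: 109350=3^7*50
Size=3^7=2187


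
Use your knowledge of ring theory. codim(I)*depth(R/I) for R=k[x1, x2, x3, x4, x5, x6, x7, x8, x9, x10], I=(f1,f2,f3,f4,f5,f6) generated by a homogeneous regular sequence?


codim=6, depth=dim(R/I)=10-6=4
Product=6*4=24


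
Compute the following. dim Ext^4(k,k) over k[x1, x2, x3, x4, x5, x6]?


C(n,i)=C(6,4)=15


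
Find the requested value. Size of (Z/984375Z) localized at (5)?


5-primary part: 984375=5^6*63
Size=5^6=15625


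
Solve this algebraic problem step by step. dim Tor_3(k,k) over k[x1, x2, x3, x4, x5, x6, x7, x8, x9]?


Koszul: C(n,i)=C(9,3)=84


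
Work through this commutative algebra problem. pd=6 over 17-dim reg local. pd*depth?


pd+depth=17
depth=17-6=11
pd*depth=6*11=66


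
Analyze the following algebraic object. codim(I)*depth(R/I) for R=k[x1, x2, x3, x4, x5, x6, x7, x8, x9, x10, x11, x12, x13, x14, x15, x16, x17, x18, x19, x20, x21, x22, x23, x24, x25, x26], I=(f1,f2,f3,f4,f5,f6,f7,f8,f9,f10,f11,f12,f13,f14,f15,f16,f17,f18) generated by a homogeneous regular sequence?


codim=18, depth=dim(R/I)=26-18=8
Product=18*8=144


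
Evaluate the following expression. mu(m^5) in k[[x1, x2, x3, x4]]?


C(n+d-1,d)=C(8,5)=56


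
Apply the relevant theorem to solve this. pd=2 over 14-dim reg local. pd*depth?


pd+depth=14
depth=14-2=12
pd*depth=2*12=24


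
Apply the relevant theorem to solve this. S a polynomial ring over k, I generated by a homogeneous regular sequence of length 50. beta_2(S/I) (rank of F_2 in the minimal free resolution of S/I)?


Regular sequence => Koszul complex is the minimal free resolution.
Syz_1 minimally generated by Koszul relations f_i*e_j - f_j*e_i (i<j): mu(Syz_1) = beta_2 = C(m,2) = m(m-1)/2
m=50
50*49/2 = 1225


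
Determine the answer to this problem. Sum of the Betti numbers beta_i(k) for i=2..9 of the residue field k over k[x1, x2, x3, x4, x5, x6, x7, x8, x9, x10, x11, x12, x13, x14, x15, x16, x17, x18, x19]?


Koszul resolution: beta_i(k)=C(n,i), n=19
C(19,2)=171, C(19,3)=969, C(19,4)=3876, C(19,5)=11628, C(19,6)=27132, C(19,7)=50388, C(19,8)=75582, C(19,9)=92378
Sum=262124


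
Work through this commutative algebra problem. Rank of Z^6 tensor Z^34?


rank(M(x)N) = rank(M)*rank(N)
6*34 = 204


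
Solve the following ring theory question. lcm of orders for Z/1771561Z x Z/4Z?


Exponent = lcm of the cyclic orders; pairwise coprime => product.
11^6*2^2=1771561*4=7086244


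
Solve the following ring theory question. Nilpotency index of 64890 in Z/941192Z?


64890^k mod 941192:
k=1: 64890
k=2: 760284
k=3: 367696
k=4: 576240
k=5: 537824
k=6: 0
First zero at k = 6


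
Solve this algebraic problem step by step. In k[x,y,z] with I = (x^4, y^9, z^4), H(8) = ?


Need i<4, j<9, k<4 with i+j+k=8.
For each i, j ranges over max(0,8-i-3)..min(8,8-i):
  i=0: j in [5,8] -> 4
  i=1: j in [4,7] -> 4
  i=2: j in [3,6] -> 4
  i=3: j in [2,5] -> 4
H(8) = 4+4+4+4 = 16


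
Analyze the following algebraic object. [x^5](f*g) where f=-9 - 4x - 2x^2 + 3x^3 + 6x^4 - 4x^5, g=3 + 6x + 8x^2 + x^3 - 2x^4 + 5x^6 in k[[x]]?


[x^5] = sum a_i*b_j, i+j=5
  -4*-2=8
  -2*1=-2
  3*8=24
  6*6=36
  -4*3=-12
Sum=54


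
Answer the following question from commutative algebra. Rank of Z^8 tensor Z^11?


rank(M(x)N) = rank(M)*rank(N)
8*11 = 88


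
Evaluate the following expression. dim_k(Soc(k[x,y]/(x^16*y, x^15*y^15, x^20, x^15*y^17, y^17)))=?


Socle = ann(m) = span of standard monomials u with x*u, y*u in I (staircase corners).
Redundant generators: x^15*y^17
Minimal generators: x^20, x^16*y, x^15*y^15, y^17
Corners: x^14y^16, x^15y^14, x^19
Socle dim=3


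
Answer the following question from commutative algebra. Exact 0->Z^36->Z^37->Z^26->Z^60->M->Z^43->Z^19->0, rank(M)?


Alt sum=0:
(-1)^0*36 + (-1)^1*37 + (-1)^2*26 + (-1)^3*60 + (-1)^4*? + (-1)^5*43 + (-1)^6*19=0
rank(M)=59


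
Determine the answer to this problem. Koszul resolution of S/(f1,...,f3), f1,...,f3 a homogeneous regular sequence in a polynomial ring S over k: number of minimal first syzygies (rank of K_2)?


Regular sequence => Koszul complex is the minimal free resolution.
Syz_1 minimally generated by Koszul relations f_i*e_j - f_j*e_i (i<j): mu(Syz_1) = beta_2 = C(m,2) = m(m-1)/2
m=3
3*2/2 = 3


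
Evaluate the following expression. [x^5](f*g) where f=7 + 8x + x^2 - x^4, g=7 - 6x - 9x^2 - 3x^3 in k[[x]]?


[x^5] = sum a_i*b_j, i+j=5
  1*-3=-3
  -1*-6=6
Sum=3


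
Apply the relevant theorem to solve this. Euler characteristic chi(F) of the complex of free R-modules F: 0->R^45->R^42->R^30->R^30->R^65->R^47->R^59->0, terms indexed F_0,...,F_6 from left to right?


chi = sum (-1)^i * rank:
(-1)^0*45=45
(-1)^1*42=-42
(-1)^2*30=30
(-1)^3*30=-30
(-1)^4*65=65
(-1)^5*47=-47
(-1)^6*59=59
chi=80


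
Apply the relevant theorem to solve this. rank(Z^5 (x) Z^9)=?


rank(M(x)N) = rank(M)*rank(N)
5*9 = 45


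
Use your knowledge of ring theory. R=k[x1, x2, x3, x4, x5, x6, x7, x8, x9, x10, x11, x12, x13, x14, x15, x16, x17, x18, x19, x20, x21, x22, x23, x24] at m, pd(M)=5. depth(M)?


pd+depth=depth(R)=24
depth=24-5=19


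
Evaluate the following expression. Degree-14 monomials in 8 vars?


C(d+n-1,n-1)=C(21,7)=116280


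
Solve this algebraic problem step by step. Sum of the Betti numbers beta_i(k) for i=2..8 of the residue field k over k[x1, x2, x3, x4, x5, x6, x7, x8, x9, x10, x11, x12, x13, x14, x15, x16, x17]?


Koszul resolution: beta_i(k)=C(n,i), n=17
C(17,2)=136, C(17,3)=680, C(17,4)=2380, C(17,5)=6188, C(17,6)=12376, C(17,7)=19448, C(17,8)=24310
Sum=65518


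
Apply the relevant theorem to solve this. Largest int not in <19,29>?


gcd(19,29)=1 => F=ab-a-b=19*29-19-29=551-48=503


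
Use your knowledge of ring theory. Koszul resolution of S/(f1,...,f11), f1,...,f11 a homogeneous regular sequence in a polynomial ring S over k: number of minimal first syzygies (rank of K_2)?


Regular sequence => Koszul complex is the minimal free resolution.
Syz_1 minimally generated by Koszul relations f_i*e_j - f_j*e_i (i<j): mu(Syz_1) = beta_2 = C(m,2) = m(m-1)/2
m=11
11*10/2 = 55


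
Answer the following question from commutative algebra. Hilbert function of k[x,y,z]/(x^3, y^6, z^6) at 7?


Need i<3, j<6, k<6 with i+j+k=7.
For each i, j ranges over max(0,7-i-5)..min(5,7-i):
  i=0: j in [2,5] -> 4
  i=1: j in [1,5] -> 5
  i=2: j in [0,5] -> 6
H(7) = 4+5+6 = 15


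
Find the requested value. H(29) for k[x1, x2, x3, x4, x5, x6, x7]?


C(d+n-1,n-1)=C(35,6)=1623160


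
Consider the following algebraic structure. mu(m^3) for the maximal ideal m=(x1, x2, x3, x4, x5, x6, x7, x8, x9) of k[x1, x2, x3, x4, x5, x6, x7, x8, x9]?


Graded Nakayama: mu(m^d) = dim_k (m^d/m^(d+1)) = #degree-3 monomials in 9 vars
C(n+d-1,d)=C(11,3)=165


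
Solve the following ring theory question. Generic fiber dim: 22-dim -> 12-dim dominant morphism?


dim(fiber)=dim(X)-dim(Y)=22-12=10


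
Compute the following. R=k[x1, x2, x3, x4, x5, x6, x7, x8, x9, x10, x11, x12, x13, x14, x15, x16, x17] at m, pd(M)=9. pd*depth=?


pd+depth=17
depth=17-9=8
pd*depth=9*8=72


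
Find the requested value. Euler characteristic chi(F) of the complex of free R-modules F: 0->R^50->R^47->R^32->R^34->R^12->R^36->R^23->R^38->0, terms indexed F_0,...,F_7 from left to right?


chi = sum (-1)^i * rank:
(-1)^0*50=50
(-1)^1*47=-47
(-1)^2*32=32
(-1)^3*34=-34
(-1)^4*12=12
(-1)^5*36=-36
(-1)^6*23=23
(-1)^7*38=-38
chi=-38


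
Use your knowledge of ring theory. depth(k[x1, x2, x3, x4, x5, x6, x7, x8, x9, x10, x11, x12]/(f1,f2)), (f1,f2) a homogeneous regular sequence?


depth(R)=12
depth(R/I)=12-2=10


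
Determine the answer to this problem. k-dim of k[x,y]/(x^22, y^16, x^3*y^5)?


k[x,y]/I, I = (x^22, y^16, x^3*y^5)
Rect: 22x16=352. Corner: (22-3)x(16-5)=209.
dim = 352-209 = 143


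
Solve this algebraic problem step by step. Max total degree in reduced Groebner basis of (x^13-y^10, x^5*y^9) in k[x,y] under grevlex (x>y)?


LT(f1)=x^13, LT(f2)=x^5y^9, lcm=x^13y^9
S(f1,f2) = y^9*f1 - x^8*f2 = -y^19
Reduced GB = {f1, f2, y^19}; degrees 13, 14, 19
Max = 19


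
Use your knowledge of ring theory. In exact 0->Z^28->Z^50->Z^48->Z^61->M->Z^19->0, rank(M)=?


Alt sum=0:
(-1)^0*28 + (-1)^1*50 + (-1)^2*48 + (-1)^3*61 + (-1)^4*? + (-1)^5*19=0
rank(M)=54


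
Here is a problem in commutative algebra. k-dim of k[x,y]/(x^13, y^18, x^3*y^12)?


k[x,y]/I, I = (x^13, y^18, x^3*y^12)
Rect: 13x18=234. Corner: (13-3)x(18-12)=60.
dim = 234-60 = 174


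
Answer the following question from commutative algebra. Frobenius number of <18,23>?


gcd(18,23)=1 => F=ab-a-b=18*23-18-23=414-41=373


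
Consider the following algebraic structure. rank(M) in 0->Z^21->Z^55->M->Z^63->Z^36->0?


Alt sum=0:
(-1)^0*21 + (-1)^1*55 + (-1)^2*? + (-1)^3*63 + (-1)^4*36=0
rank(M)=61


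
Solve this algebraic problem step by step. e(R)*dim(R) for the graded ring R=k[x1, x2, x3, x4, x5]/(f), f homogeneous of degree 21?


e(R)=deg(f)=21, dim(R)=5-1=4
e*dim=21*4=84


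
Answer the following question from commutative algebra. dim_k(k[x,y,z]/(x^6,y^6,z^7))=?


Basis: x^iy^jz^k, i<6,j<6,k<7
6*6*7=252


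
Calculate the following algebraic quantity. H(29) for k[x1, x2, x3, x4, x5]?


C(d+n-1,n-1)=C(33,4)=40920


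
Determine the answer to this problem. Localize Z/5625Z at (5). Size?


5-primary part: 5625=5^4*9
Size=5^4=625


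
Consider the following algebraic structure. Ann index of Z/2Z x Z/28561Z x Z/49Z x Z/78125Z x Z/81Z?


Exponent = lcm of the cyclic orders; pairwise coprime => product.
2^1*13^4*7^2*5^7*3^4=2*28561*49*78125*81=17712282656250


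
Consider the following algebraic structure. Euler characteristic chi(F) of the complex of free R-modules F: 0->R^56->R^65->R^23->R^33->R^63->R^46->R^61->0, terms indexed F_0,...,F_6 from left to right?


chi = sum (-1)^i * rank:
(-1)^0*56=56
(-1)^1*65=-65
(-1)^2*23=23
(-1)^3*33=-33
(-1)^4*63=63
(-1)^5*46=-46
(-1)^6*61=61
chi=59


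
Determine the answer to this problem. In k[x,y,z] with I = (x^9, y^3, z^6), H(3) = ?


Need i<9, j<3, k<6 with i+j+k=3.
For each i, j ranges over max(0,3-i-5)..min(2,3-i):
  i=0: j in [0,2] -> 3
  i=1: j in [0,2] -> 3
  i=2: j in [0,1] -> 2
  i=3: j in [0,0] -> 1
H(3) = 3+3+2+1 = 9


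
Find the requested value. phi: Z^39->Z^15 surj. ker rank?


rank(ker) = 39-15 = 24


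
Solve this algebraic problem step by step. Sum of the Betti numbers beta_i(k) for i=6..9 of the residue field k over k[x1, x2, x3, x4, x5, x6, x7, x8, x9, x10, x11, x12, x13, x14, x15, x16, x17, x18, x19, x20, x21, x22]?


Koszul resolution: beta_i(k)=C(n,i), n=22
C(22,6)=74613, C(22,7)=170544, C(22,8)=319770, C(22,9)=497420
Sum=1062347


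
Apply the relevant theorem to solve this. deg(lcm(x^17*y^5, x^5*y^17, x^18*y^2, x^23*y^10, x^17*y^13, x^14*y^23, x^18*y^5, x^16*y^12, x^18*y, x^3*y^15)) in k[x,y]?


lcm = componentwise max:
x: max(17,5,18,23,17,14,18,16,18,3)=23
y: max(5,17,2,10,13,23,5,12,1,15)=23
Total=23+23=46


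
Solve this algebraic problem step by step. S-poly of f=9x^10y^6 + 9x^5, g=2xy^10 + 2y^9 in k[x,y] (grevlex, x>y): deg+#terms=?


LT(f)=9x^10y^6, LT(g)=2xy^10
lcm(LM)=x^10y^10
S(f,g) (scaled by 18 to clear denominators) = 2y^4*f - 9x^9*g = -18x^9y^9 + 18x^5y^4
2 terms, deg 18.
18+2=20


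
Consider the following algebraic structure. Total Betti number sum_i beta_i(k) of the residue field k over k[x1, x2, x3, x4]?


Koszul resolution: beta_i(k)=C(n,i), n=4
sum_i C(4,i) = 2^4 = 16


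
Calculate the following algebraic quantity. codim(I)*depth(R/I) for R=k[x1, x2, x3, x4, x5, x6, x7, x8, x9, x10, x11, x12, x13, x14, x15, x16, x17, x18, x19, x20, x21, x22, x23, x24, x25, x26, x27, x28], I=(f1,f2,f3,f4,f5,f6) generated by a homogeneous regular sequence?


codim=6, depth=dim(R/I)=28-6=22
Product=6*22=132


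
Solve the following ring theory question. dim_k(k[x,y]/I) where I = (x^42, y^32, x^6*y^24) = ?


k[x,y]/I, I = (x^42, y^32, x^6*y^24)
Rect: 42x32=1344. Corner: (42-6)x(32-24)=288.
dim = 1344-288 = 1056


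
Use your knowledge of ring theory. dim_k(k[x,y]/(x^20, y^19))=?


Basis: x^i*y^j, i<20, j<19
20*19=380


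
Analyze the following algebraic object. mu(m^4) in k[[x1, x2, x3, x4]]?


C(n+d-1,d)=C(7,4)=35


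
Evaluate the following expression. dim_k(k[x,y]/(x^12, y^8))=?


Basis: x^i*y^j, i<12, j<8
12*8=96


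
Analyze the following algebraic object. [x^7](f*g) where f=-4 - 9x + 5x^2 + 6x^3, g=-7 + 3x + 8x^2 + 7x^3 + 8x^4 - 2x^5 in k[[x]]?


[x^7] = sum a_i*b_j, i+j=7
  5*-2=-10
  6*8=48
Sum=38


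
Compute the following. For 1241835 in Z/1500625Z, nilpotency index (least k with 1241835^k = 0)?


1241835^k mod 1500625:
k=1: 1241835
k=2: 870975
k=3: 257250
k=4: 0
First zero at k = 4


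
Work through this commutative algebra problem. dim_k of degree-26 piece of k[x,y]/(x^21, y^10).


k[x,y], I = (x^21, y^10), d = 26
Need i < 21 and d-i < 10.
Range: 17 <= i <= 20.
H(26) = 4


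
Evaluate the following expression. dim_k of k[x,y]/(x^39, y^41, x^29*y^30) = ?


k[x,y]/I, I = (x^39, y^41, x^29*y^30)
Rect: 39x41=1599. Corner: (39-29)x(41-30)=110.
dim = 1599-110 = 1489


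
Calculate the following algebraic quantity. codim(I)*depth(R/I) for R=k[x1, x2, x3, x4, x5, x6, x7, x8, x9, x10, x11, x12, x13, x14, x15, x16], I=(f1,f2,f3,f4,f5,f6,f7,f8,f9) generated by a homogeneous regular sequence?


codim=9, depth=dim(R/I)=16-9=7
Product=9*7=63


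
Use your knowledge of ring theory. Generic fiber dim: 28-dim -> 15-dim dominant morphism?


dim(fiber)=dim(X)-dim(Y)=28-15=13


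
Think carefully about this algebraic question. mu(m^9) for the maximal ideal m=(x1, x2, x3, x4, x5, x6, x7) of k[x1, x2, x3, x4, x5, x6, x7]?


Graded Nakayama: mu(m^d) = dim_k (m^d/m^(d+1)) = #degree-9 monomials in 7 vars
C(n+d-1,d)=C(15,9)=5005


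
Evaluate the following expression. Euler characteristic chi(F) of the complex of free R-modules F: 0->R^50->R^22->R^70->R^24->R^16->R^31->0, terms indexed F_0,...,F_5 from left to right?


chi = sum (-1)^i * rank:
(-1)^0*50=50
(-1)^1*22=-22
(-1)^2*70=70
(-1)^3*24=-24
(-1)^4*16=16
(-1)^5*31=-31
chi=59


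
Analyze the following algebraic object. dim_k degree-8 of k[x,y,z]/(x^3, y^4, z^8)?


Need i<3, j<4, k<8 with i+j+k=8.
For each i, j ranges over max(0,8-i-7)..min(3,8-i):
  i=0: j in [1,3] -> 3
  i=1: j in [0,3] -> 4
  i=2: j in [0,3] -> 4
H(8) = 3+4+4 = 11


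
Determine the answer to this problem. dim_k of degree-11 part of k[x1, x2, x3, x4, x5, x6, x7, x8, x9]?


C(d+n-1,n-1)=C(19,8)=75582


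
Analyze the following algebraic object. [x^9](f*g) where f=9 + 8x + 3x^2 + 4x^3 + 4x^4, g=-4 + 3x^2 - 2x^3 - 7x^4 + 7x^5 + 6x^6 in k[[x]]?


[x^9] = sum a_i*b_j, i+j=9
  4*6=24
  4*7=28
Sum=52


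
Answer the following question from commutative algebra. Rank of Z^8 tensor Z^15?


rank(M(x)N) = rank(M)*rank(N)
8*15 = 120


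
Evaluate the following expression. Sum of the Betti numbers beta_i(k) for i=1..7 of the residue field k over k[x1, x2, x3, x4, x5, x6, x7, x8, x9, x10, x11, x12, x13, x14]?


Koszul resolution: beta_i(k)=C(n,i), n=14
C(14,1)=14, C(14,2)=91, C(14,3)=364, C(14,4)=1001, C(14,5)=2002, C(14,6)=3003, C(14,7)=3432
Sum=9907


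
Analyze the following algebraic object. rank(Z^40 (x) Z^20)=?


rank(M(x)N) = rank(M)*rank(N)
40*20 = 800


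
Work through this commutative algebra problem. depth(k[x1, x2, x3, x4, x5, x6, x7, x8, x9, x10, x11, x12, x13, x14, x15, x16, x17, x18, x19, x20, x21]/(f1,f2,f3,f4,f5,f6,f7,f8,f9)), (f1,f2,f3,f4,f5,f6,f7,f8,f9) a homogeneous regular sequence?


depth(R)=21
depth(R/I)=21-9=12


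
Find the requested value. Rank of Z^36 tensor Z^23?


rank(M(x)N) = rank(M)*rank(N)
36*23 = 828


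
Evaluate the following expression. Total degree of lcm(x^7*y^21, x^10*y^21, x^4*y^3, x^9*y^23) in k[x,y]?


lcm = componentwise max:
x: max(7,10,4,9)=10
y: max(21,21,3,23)=23
Total=10+23=33


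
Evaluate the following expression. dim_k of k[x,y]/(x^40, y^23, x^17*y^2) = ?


k[x,y]/I, I = (x^40, y^23, x^17*y^2)
Rect: 40x23=920. Corner: (40-17)x(23-2)=483.
dim = 920-483 = 437


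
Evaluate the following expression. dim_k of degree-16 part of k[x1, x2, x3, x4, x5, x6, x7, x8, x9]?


C(d+n-1,n-1)=C(24,8)=735471


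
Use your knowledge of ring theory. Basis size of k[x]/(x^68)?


Basis: 1,x,...,x^67
dim=68


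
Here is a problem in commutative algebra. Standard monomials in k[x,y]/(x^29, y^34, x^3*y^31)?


k[x,y]/I, I = (x^29, y^34, x^3*y^31)
Rect: 29x34=986. Corner: (29-3)x(34-31)=78.
dim = 986-78 = 908


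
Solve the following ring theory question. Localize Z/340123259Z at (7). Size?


7-primary part: 340123259=7^8*59
Size=7^8=5764801


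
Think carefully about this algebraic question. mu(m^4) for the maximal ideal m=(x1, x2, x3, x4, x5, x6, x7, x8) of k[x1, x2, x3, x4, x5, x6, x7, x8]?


Graded Nakayama: mu(m^d) = dim_k (m^d/m^(d+1)) = #degree-4 monomials in 8 vars
C(n+d-1,d)=C(11,4)=330


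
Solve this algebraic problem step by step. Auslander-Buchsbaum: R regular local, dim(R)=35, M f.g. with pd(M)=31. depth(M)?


pd+depth=depth(R)=35
depth=35-31=4


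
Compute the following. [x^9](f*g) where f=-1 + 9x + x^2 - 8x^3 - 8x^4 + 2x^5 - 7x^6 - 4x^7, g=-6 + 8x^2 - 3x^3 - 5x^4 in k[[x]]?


[x^9] = sum a_i*b_j, i+j=9
  2*-5=-10
  -7*-3=21
  -4*8=-32
Sum=-21


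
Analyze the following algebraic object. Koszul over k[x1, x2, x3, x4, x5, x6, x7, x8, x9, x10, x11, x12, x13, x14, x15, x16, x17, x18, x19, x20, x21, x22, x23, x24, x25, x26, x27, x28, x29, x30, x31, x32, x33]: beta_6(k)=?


C(n,i)=C(33,6)=1107568


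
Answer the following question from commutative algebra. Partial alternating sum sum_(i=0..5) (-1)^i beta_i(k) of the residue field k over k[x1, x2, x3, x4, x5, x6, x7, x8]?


Koszul resolution: beta_i(k)=C(n,i), n=8
sum_(i=0..p) (-1)^i C(n,i) = (-1)^p C(n-1,p)
(-1)^5*C(7,5) = (-1)^5*21 = -21


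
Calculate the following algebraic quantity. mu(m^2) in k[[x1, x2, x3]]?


C(n+d-1,d)=C(4,2)=6


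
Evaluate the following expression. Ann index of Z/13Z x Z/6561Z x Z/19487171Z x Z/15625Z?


Exponent = lcm of the cyclic orders; pairwise coprime => product.
13^1*3^8*11^7*5^6=13*6561*19487171*15625=25970613689109375


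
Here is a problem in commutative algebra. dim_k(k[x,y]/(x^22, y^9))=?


Basis: x^i*y^j, i<22, j<9
22*9=198


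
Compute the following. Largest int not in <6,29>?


gcd(6,29)=1 => F=ab-a-b=6*29-6-29=174-35=139


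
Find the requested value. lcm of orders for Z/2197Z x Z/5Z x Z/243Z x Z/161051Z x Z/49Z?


Exponent = lcm of the cyclic orders; pairwise coprime => product.
13^3*5^1*3^5*11^5*7^2=2197*5*243*161051*49=21065212313145


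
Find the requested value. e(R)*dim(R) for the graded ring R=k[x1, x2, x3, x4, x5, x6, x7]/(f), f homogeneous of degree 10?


e(R)=deg(f)=10, dim(R)=7-1=6
e*dim=10*6=60


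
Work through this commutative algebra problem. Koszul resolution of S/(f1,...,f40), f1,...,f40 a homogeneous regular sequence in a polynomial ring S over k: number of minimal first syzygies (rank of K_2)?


Regular sequence => Koszul complex is the minimal free resolution.
Syz_1 minimally generated by Koszul relations f_i*e_j - f_j*e_i (i<j): mu(Syz_1) = beta_2 = C(m,2) = m(m-1)/2
m=40
40*39/2 = 780


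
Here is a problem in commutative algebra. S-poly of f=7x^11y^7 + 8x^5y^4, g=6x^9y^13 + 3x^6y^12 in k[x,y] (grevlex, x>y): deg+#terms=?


LT(f)=7x^11y^7, LT(g)=6x^9y^13
lcm(LM)=x^11y^13
S(f,g) (scaled by 42 to clear denominators) = 6y^6*f - 7x^2*g = -21x^8y^12 + 48x^5y^10
2 terms, deg 20.
20+2=22


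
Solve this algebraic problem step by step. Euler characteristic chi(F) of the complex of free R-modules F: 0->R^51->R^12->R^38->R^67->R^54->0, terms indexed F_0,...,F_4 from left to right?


chi = sum (-1)^i * rank:
(-1)^0*51=51
(-1)^1*12=-12
(-1)^2*38=38
(-1)^3*67=-67
(-1)^4*54=54
chi=64


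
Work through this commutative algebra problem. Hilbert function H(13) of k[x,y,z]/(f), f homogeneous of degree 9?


C(15,2)-C(6,2)=105-15=90


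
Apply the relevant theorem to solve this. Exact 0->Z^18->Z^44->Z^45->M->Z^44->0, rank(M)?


Alt sum=0:
(-1)^0*18 + (-1)^1*44 + (-1)^2*45 + (-1)^3*? + (-1)^4*44=0
rank(M)=63


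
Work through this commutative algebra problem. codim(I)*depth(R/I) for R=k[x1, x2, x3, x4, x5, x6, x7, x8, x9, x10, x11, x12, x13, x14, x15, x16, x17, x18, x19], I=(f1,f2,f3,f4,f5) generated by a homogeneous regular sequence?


codim=5, depth=dim(R/I)=19-5=14
Product=5*14=70


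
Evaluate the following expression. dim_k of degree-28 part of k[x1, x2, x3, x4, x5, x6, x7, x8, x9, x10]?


C(d+n-1,n-1)=C(37,9)=124403620


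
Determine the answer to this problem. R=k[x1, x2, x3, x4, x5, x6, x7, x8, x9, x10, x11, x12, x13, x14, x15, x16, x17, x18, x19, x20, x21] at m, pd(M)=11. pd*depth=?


pd+depth=21
depth=21-11=10
pd*depth=11*10=110


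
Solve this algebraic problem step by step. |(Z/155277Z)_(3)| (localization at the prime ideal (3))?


3-primary part: 155277=3^7*71
Size=3^7=2187


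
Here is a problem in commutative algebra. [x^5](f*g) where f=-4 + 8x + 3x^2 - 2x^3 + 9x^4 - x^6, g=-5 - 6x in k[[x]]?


[x^5] = sum a_i*b_j, i+j=5
  9*-6=-54
Sum=-54


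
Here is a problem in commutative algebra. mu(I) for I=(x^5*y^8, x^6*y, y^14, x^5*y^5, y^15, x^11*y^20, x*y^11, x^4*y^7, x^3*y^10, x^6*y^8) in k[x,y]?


Remove redundant (divisible by others).
x^5*y^8 redundant.
x^11*y^20 redundant.
y^15 redundant.
x^6*y^8 redundant.
Min: x^6*y, x^5*y^5, x^4*y^7, x^3*y^10, x*y^11, y^14
Count=6


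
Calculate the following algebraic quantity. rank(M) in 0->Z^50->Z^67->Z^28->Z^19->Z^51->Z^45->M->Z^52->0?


Alt sum=0:
(-1)^0*50 + (-1)^1*67 + (-1)^2*28 + (-1)^3*19 + (-1)^4*51 + (-1)^5*45 + (-1)^6*? + (-1)^7*52=0
rank(M)=54


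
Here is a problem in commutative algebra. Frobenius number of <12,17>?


gcd(12,17)=1 => F=ab-a-b=12*17-12-17=204-29=175


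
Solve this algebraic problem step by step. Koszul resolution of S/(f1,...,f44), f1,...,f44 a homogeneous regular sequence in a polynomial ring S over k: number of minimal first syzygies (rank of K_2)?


Regular sequence => Koszul complex is the minimal free resolution.
Syz_1 minimally generated by Koszul relations f_i*e_j - f_j*e_i (i<j): mu(Syz_1) = beta_2 = C(m,2) = m(m-1)/2
m=44
44*43/2 = 946


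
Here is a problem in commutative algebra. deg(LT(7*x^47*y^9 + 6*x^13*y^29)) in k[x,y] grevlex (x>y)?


LT: 7*x^47*y^9
deg_x=47, deg_y=9
Total=47+9=56


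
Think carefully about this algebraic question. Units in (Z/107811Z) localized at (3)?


Local ring = Z/81Z.
phi(81) = 3^3*(3-1) = 54


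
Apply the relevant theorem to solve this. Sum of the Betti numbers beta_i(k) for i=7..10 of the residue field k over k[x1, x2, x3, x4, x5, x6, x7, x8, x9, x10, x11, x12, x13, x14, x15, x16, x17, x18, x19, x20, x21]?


Koszul resolution: beta_i(k)=C(n,i), n=21
C(21,7)=116280, C(21,8)=203490, C(21,9)=293930, C(21,10)=352716
Sum=966416


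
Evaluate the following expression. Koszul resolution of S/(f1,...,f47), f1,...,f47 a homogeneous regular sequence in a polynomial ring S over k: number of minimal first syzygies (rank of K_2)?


Regular sequence => Koszul complex is the minimal free resolution.
Syz_1 minimally generated by Koszul relations f_i*e_j - f_j*e_i (i<j): mu(Syz_1) = beta_2 = C(m,2) = m(m-1)/2
m=47
47*46/2 = 1081


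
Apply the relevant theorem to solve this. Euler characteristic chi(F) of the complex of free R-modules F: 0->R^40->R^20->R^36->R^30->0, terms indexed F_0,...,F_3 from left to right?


chi = sum (-1)^i * rank:
(-1)^0*40=40
(-1)^1*20=-20
(-1)^2*36=36
(-1)^3*30=-30
chi=26


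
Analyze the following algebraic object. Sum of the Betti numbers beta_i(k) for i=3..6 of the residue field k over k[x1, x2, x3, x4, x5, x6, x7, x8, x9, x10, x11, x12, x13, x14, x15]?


Koszul resolution: beta_i(k)=C(n,i), n=15
C(15,3)=455, C(15,4)=1365, C(15,5)=3003, C(15,6)=5005
Sum=9828


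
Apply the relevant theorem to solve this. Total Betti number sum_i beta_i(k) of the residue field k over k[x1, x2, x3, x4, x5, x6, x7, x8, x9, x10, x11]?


Koszul resolution: beta_i(k)=C(n,i), n=11
sum_i C(11,i) = 2^11 = 2048


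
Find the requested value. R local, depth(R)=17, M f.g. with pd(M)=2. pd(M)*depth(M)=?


pd+depth=17
depth=17-2=15
pd*depth=2*15=30


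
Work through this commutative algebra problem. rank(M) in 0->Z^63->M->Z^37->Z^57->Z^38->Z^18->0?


Alt sum=0:
(-1)^0*63 + (-1)^1*? + (-1)^2*37 + (-1)^3*57 + (-1)^4*38 + (-1)^5*18=0
rank(M)=63


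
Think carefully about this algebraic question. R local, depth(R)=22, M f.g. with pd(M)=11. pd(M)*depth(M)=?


pd+depth=22
depth=22-11=11
pd*depth=11*11=121


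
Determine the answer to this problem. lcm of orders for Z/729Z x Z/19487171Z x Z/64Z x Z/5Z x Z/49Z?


Exponent = lcm of the cyclic orders; pairwise coprime => product.
3^6*11^7*2^6*5^1*7^2=729*19487171*64*5*49=222752395293120


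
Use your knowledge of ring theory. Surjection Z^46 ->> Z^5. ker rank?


rank(ker) = 46-5 = 41


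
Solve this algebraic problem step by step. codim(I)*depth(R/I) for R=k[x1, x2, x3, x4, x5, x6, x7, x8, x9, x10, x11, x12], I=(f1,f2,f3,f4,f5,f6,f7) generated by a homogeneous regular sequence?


codim=7, depth=dim(R/I)=12-7=5
Product=7*5=35


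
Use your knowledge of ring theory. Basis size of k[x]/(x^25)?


Basis: 1,x,...,x^24
dim=25


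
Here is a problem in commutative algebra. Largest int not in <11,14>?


gcd(11,14)=1 => F=ab-a-b=11*14-11-14=154-25=129


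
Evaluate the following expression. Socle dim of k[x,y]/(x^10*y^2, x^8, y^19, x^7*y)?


Socle = ann(m) = span of standard monomials u with x*u, y*u in I (staircase corners).
Redundant generators: x^10*y^2
Minimal generators: x^8, x^7*y, y^19
Corners: x^6y^18, x^7
Socle dim=2


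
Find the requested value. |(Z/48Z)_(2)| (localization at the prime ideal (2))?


2-primary part: 48=2^4*3
Size=2^4=16


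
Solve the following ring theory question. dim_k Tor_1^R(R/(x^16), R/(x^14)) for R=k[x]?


Tor_1(R/I,R/J)=(I cap J)/IJ=(x^16)/(x^30)
dim=30-16=min(16,14)=14


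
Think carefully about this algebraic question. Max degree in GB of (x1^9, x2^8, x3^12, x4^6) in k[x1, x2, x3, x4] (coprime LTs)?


Pure powers, coprime LTs => already GB.
Degrees: 9, 8, 12, 6
Max=12


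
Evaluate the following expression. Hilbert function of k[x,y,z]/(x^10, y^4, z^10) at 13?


Need i<10, j<4, k<10 with i+j+k=13.
For each i, j ranges over max(0,13-i-9)..min(3,13-i):
  i=0: j in [4,3] -> 0
  i=1: j in [3,3] -> 1
  i=2: j in [2,3] -> 2
  i=3: j in [1,3] -> 3
  i=4: j in [0,3] -> 4
  i=5: j in [0,3] -> 4
  i=6: j in [0,3] -> 4
  i=7: j in [0,3] -> 4
  i=8: j in [0,3] -> 4
  i=9: j in [0,3] -> 4
H(13) = 0+1+2+3+4+4+4+4+4+4 = 30


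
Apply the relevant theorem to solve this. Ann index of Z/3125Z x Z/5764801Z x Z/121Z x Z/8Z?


Exponent = lcm of the cyclic orders; pairwise coprime => product.
5^5*7^8*11^2*2^3=3125*5764801*121*8=17438523025000


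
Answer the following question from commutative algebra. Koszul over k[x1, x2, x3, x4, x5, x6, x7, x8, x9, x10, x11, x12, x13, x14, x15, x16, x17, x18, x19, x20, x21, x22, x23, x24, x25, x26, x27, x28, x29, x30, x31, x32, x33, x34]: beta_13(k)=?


C(n,i)=C(34,13)=927983760


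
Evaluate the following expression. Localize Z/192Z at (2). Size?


2-primary part: 192=2^6*3
Size=2^6=64


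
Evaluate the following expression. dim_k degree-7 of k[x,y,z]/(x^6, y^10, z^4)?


Need i<6, j<10, k<4 with i+j+k=7.
For each i, j ranges over max(0,7-i-3)..min(9,7-i):
  i=0: j in [4,7] -> 4
  i=1: j in [3,6] -> 4
  i=2: j in [2,5] -> 4
  i=3: j in [1,4] -> 4
  i=4: j in [0,3] -> 4
  i=5: j in [0,2] -> 3
H(7) = 4+4+4+4+4+3 = 23


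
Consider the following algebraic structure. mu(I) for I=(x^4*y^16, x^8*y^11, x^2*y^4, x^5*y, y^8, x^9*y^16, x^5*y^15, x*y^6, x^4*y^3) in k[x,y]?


Remove redundant (divisible by others).
x^5*y^15 redundant.
x^8*y^11 redundant.
x^4*y^16 redundant.
x^9*y^16 redundant.
Min: x^5*y, x^4*y^3, x^2*y^4, x*y^6, y^8
Count=5


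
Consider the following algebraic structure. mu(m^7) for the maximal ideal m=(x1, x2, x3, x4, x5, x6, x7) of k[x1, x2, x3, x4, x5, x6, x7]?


Graded Nakayama: mu(m^d) = dim_k (m^d/m^(d+1)) = #degree-7 monomials in 7 vars
C(n+d-1,d)=C(13,7)=1716


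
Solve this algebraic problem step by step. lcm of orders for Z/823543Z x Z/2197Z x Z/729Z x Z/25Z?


Exponent = lcm of the cyclic orders; pairwise coprime => product.
7^7*13^3*3^6*5^2=823543*2197*729*25=32974929371475


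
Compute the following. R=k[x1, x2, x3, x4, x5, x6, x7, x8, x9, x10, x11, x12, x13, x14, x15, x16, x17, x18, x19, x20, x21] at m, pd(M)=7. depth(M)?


pd+depth=depth(R)=21
depth=21-7=14


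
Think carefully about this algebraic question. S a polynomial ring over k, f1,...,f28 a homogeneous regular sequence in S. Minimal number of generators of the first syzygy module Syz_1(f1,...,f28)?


Regular sequence => Koszul complex is the minimal free resolution.
Syz_1 minimally generated by Koszul relations f_i*e_j - f_j*e_i (i<j): mu(Syz_1) = beta_2 = C(m,2) = m(m-1)/2
m=28
28*27/2 = 378


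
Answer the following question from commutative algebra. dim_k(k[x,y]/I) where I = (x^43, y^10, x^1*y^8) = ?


k[x,y]/I, I = (x^43, y^10, x^1*y^8)
Rect: 43x10=430. Corner: (43-1)x(10-8)=84.
dim = 430-84 = 346


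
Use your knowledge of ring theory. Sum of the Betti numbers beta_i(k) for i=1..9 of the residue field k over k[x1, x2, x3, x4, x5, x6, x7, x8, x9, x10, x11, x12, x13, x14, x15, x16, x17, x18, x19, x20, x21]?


Koszul resolution: beta_i(k)=C(n,i), n=21
C(21,1)=21, C(21,2)=210, C(21,3)=1330, C(21,4)=5985, C(21,5)=20349, C(21,6)=54264, C(21,7)=116280, C(21,8)=203490, C(21,9)=293930
Sum=695859


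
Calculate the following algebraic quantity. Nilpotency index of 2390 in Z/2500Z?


2390^k mod 2500:
k=1: 2390
k=2: 2100
k=3: 1500
k=4: 0
First zero at k = 4


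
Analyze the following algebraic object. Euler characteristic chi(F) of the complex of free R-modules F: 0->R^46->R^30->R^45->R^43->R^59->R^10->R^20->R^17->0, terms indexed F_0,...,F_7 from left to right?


chi = sum (-1)^i * rank:
(-1)^0*46=46
(-1)^1*30=-30
(-1)^2*45=45
(-1)^3*43=-43
(-1)^4*59=59
(-1)^5*10=-10
(-1)^6*20=20
(-1)^7*17=-17
chi=70


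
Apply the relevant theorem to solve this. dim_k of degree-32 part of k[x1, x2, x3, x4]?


C(d+n-1,n-1)=C(35,3)=6545


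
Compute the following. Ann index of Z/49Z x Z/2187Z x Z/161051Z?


Exponent = lcm of the cyclic orders; pairwise coprime => product.
7^2*3^7*11^5=49*2187*161051=17258708313


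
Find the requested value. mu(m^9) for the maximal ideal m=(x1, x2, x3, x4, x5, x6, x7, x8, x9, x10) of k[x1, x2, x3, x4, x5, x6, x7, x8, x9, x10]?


Graded Nakayama: mu(m^d) = dim_k (m^d/m^(d+1)) = #degree-9 monomials in 10 vars
C(n+d-1,d)=C(18,9)=48620


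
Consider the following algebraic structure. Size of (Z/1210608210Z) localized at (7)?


7-primary part: 1210608210=7^9*30
Size=7^9=40353607


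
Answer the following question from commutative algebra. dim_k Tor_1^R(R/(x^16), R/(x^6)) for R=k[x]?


Tor_1(R/I,R/J)=(I cap J)/IJ=(x^16)/(x^22)
dim=22-16=min(16,6)=6


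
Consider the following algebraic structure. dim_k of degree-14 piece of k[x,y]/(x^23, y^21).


k[x,y], I = (x^23, y^21), d = 14
Need i < 23 and d-i < 21.
Range: 0 <= i <= 14.
H(14) = 15
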